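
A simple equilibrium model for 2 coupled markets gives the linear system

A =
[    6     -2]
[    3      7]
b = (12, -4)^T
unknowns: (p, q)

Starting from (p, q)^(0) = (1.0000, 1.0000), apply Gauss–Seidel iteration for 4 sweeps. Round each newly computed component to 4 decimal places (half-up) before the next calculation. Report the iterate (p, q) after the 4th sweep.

(1.5812, -1.2491)

Iteration 1:
  p = (12 - (-2)·1.0000) / (6) = 2.3333
  q = (-4 - (3)·2.3333) / (7) = -1.5714
Iteration 2:
  p = (12 - (-2)·-1.5714) / (6) = 1.4762
  q = (-4 - (3)·1.4762) / (7) = -1.2041
Iteration 3:
  p = (12 - (-2)·-1.2041) / (6) = 1.5986
  q = (-4 - (3)·1.5986) / (7) = -1.2565
Iteration 4:
  p = (12 - (-2)·-1.2565) / (6) = 1.5812
  q = (-4 - (3)·1.5812) / (7) = -1.2491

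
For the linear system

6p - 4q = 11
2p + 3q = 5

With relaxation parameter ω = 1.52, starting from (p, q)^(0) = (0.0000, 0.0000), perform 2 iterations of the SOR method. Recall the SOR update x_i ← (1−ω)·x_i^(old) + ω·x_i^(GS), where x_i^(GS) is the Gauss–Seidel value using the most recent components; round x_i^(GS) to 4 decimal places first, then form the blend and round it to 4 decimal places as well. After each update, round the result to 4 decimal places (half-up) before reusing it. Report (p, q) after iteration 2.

Iteration 1:
  p: GS value = (11 - (-4)·0.0000) / (6) = 1.8333;  p ← (1−ω)·0.0000 + ω·1.8333 = 2.7866
  q: GS value = (5 - (2)·2.7866) / (3) = -0.1911;  q ← (1−ω)·0.0000 + ω·-0.1911 = -0.2905
Iteration 2:
  p: GS value = (11 - (-4)·-0.2905) / (6) = 1.6397;  p ← (1−ω)·2.7866 + ω·1.6397 = 1.0433
  q: GS value = (5 - (2)·1.0433) / (3) = 0.9711;  q ← (1−ω)·-0.2905 + ω·0.9711 = 1.6271

(1.0433, 1.6271)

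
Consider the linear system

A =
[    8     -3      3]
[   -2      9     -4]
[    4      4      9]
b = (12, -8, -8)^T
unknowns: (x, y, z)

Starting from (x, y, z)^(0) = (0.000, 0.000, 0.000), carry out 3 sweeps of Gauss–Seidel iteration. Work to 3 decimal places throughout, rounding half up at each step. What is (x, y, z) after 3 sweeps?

(1.549, -1.080, -1.097)

Iteration 1:
  x = (12 - (-3)·0.000 - (3)·0.000) / (8) = 1.500
  y = (-8 - (-2)·1.500 - (-4)·0.000) / (9) = -0.556
  z = (-8 - (4)·1.500 - (4)·-0.556) / (9) = -1.308
Iteration 2:
  x = (12 - (-3)·-0.556 - (3)·-1.308) / (8) = 1.782
  y = (-8 - (-2)·1.782 - (-4)·-1.308) / (9) = -1.074
  z = (-8 - (4)·1.782 - (4)·-1.074) / (9) = -1.204
Iteration 3:
  x = (12 - (-3)·-1.074 - (3)·-1.204) / (8) = 1.549
  y = (-8 - (-2)·1.549 - (-4)·-1.204) / (9) = -1.080
  z = (-8 - (4)·1.549 - (4)·-1.080) / (9) = -1.097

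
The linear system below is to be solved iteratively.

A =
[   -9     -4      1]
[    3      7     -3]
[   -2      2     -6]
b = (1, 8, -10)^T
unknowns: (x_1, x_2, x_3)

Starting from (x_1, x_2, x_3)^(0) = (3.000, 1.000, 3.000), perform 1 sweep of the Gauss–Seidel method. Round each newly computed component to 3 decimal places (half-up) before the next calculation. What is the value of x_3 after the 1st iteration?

Iteration 1:
  x_1 = (1 - (-4)·1.000 - (1)·3.000) / (-9) = -0.222
  x_2 = (8 - (3)·-0.222 - (-3)·3.000) / (7) = 2.524
  x_3 = (-10 - (-2)·-0.222 - (2)·2.524) / (-6) = 2.582

2.582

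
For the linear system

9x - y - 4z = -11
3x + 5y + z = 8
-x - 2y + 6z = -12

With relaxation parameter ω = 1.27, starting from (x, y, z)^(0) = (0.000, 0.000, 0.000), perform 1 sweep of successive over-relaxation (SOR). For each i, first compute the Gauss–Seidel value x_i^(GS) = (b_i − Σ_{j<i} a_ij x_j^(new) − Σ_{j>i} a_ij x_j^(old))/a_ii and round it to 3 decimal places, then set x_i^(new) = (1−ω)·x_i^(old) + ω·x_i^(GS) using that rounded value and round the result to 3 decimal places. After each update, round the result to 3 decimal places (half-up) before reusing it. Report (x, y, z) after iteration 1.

(-1.552, 3.214, -1.507)

Iteration 1:
  x: GS value = (-11 - (-1)·0.000 - (-4)·0.000) / (9) = -1.222;  x ← (1−ω)·0.000 + ω·-1.222 = -1.552
  y: GS value = (8 - (3)·-1.552 - (1)·0.000) / (5) = 2.531;  y ← (1−ω)·0.000 + ω·2.531 = 3.214
  z: GS value = (-12 - (-1)·-1.552 - (-2)·3.214) / (6) = -1.187;  z ← (1−ω)·0.000 + ω·-1.187 = -1.507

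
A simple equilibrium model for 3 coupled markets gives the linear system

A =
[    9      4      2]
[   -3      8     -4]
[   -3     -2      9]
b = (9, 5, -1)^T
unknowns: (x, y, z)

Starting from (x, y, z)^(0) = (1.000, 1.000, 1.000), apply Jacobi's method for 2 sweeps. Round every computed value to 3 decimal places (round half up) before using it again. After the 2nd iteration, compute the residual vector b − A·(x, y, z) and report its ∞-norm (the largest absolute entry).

2.331

Iteration 1:
  x = (9 - (4)·1.000 - (2)·1.000) / (9) = 0.333
  y = (5 - (-3)·1.000 - (-4)·1.000) / (8) = 1.500
  z = (-1 - (-3)·1.000 - (-2)·1.000) / (9) = 0.444
Iteration 2:
  x = (9 - (4)·1.500 - (2)·0.444) / (9) = 0.235
  y = (5 - (-3)·0.333 - (-4)·0.444) / (8) = 0.972
  z = (-1 - (-3)·0.333 - (-2)·1.500) / (9) = 0.333
Residual b − A·x = (2.331, -0.739, -1.348); ∞-norm = 2.331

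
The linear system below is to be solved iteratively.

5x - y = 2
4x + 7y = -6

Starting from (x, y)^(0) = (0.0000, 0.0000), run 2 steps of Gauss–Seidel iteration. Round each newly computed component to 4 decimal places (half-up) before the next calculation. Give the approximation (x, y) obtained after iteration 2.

(0.1829, -0.9617)

Iteration 1:
  x = (2 - (-1)·0.0000) / (5) = 0.4000
  y = (-6 - (4)·0.4000) / (7) = -1.0857
Iteration 2:
  x = (2 - (-1)·-1.0857) / (5) = 0.1829
  y = (-6 - (4)·0.1829) / (7) = -0.9617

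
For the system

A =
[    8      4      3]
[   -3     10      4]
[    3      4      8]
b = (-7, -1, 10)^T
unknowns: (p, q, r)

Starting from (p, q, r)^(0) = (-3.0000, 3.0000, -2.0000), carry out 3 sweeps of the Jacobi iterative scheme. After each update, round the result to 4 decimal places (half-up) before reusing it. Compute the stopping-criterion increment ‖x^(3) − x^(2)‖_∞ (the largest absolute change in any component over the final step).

0.2772

Iteration 1:
  p = (-7 - (4)·3.0000 - (3)·-2.0000) / (8) = -1.6250
  q = (-1 - (-3)·-3.0000 - (4)·-2.0000) / (10) = -0.2000
  r = (10 - (3)·-3.0000 - (4)·3.0000) / (8) = 0.8750
Iteration 2:
  p = (-7 - (4)·-0.2000 - (3)·0.8750) / (8) = -1.1031
  q = (-1 - (-3)·-1.6250 - (4)·0.8750) / (10) = -0.9375
  r = (10 - (3)·-1.6250 - (4)·-0.2000) / (8) = 1.9594
Iteration 3:
  p = (-7 - (4)·-0.9375 - (3)·1.9594) / (8) = -1.1410
  q = (-1 - (-3)·-1.1031 - (4)·1.9594) / (10) = -1.2147
  r = (10 - (3)·-1.1031 - (4)·-0.9375) / (8) = 2.1324
Change: (-0.0379, -0.2772, 0.1730) → max |·| = 0.2772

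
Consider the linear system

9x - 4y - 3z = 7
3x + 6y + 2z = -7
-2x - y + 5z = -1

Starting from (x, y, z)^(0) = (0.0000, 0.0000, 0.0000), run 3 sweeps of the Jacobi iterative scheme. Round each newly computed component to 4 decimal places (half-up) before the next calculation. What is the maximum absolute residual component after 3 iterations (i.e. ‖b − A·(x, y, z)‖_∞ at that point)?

Iteration 1:
  x = (7 - (-4)·0.0000 - (-3)·0.0000) / (9) = 0.7778
  y = (-7 - (3)·0.0000 - (2)·0.0000) / (6) = -1.1667
  z = (-1 - (-2)·0.0000 - (-1)·0.0000) / (5) = -0.2000
Iteration 2:
  x = (7 - (-4)·-1.1667 - (-3)·-0.2000) / (9) = 0.1926
  y = (-7 - (3)·0.7778 - (2)·-0.2000) / (6) = -1.4889
  z = (-1 - (-2)·0.7778 - (-1)·-1.1667) / (5) = -0.1222
Iteration 3:
  x = (7 - (-4)·-1.4889 - (-3)·-0.1222) / (9) = 0.0753
  y = (-7 - (3)·0.1926 - (2)·-0.1222) / (6) = -1.2222
  z = (-1 - (-2)·0.1926 - (-1)·-1.4889) / (5) = -0.4207
Residual b − A·x = (0.1714, 0.9487, 0.0319); ∞-norm = 0.9487

0.9487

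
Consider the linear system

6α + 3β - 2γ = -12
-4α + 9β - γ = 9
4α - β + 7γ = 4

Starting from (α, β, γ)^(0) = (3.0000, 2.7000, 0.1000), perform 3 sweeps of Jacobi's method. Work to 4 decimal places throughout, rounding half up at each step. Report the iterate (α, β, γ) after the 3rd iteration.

(-0.7870, -0.2108, 2.4486)

Iteration 1:
  α = (-12 - (3)·2.7000 - (-2)·0.1000) / (6) = -3.3167
  β = (9 - (-4)·3.0000 - (-1)·0.1000) / (9) = 2.3444
  γ = (4 - (4)·3.0000 - (-1)·2.7000) / (7) = -0.7571
Iteration 2:
  α = (-12 - (3)·2.3444 - (-2)·-0.7571) / (6) = -3.4246
  β = (9 - (-4)·-3.3167 - (-1)·-0.7571) / (9) = -0.5582
  γ = (4 - (4)·-3.3167 - (-1)·2.3444) / (7) = 2.8016
Iteration 3:
  α = (-12 - (3)·-0.5582 - (-2)·2.8016) / (6) = -0.7870
  β = (9 - (-4)·-3.4246 - (-1)·2.8016) / (9) = -0.2108
  γ = (4 - (4)·-3.4246 - (-1)·-0.5582) / (7) = 2.4486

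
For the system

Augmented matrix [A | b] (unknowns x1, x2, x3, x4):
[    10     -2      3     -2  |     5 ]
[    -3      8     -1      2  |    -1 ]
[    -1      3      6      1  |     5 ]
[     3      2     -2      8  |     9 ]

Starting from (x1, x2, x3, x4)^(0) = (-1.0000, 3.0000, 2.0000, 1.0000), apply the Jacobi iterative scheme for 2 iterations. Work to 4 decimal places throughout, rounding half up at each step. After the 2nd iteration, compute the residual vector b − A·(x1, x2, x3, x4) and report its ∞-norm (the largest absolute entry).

Iteration 1:
  x1 = (5 - (-2)·3.0000 - (3)·2.0000 - (-2)·1.0000) / (10) = 0.7000
  x2 = (-1 - (-3)·-1.0000 - (-1)·2.0000 - (2)·1.0000) / (8) = -0.5000
  x3 = (5 - (-1)·-1.0000 - (3)·3.0000 - (1)·1.0000) / (6) = -1.0000
  x4 = (9 - (3)·-1.0000 - (2)·3.0000 - (-2)·2.0000) / (8) = 1.2500
Iteration 2:
  x1 = (5 - (-2)·-0.5000 - (3)·-1.0000 - (-2)·1.2500) / (10) = 0.9500
  x2 = (-1 - (-3)·0.7000 - (-1)·-1.0000 - (2)·1.2500) / (8) = -0.3000
  x3 = (5 - (-1)·0.7000 - (3)·-0.5000 - (1)·1.2500) / (6) = 0.9917
  x4 = (9 - (3)·0.7000 - (2)·-0.5000 - (-2)·-1.0000) / (8) = 0.7375
Residual b − A·x = (-6.6001, 3.7667, 0.1623, 2.8334); ∞-norm = 6.6001

6.6001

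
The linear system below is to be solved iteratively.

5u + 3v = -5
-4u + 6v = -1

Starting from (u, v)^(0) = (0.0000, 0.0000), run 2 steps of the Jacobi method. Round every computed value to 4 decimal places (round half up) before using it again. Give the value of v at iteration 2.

-0.8333

Iteration 1:
  u = (-5 - (3)·0.0000) / (5) = -1.0000
  v = (-1 - (-4)·0.0000) / (6) = -0.1667
Iteration 2:
  u = (-5 - (3)·-0.1667) / (5) = -0.9000
  v = (-1 - (-4)·-1.0000) / (6) = -0.8333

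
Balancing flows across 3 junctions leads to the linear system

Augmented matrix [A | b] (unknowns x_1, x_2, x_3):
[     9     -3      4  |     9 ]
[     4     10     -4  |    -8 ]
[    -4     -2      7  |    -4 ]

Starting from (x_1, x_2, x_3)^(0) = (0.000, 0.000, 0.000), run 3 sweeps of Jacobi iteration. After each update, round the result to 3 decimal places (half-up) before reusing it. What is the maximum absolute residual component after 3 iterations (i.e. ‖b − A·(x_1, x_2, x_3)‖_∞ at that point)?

Iteration 1:
  x_1 = (9 - (-3)·0.000 - (4)·0.000) / (9) = 1.000
  x_2 = (-8 - (4)·0.000 - (-4)·0.000) / (10) = -0.800
  x_3 = (-4 - (-4)·0.000 - (-2)·0.000) / (7) = -0.571
Iteration 2:
  x_1 = (9 - (-3)·-0.800 - (4)·-0.571) / (9) = 0.987
  x_2 = (-8 - (4)·1.000 - (-4)·-0.571) / (10) = -1.428
  x_3 = (-4 - (-4)·1.000 - (-2)·-0.800) / (7) = -0.229
Iteration 3:
  x_1 = (9 - (-3)·-1.428 - (4)·-0.229) / (9) = 0.626
  x_2 = (-8 - (4)·0.987 - (-4)·-0.229) / (10) = -1.286
  x_3 = (-4 - (-4)·0.987 - (-2)·-1.428) / (7) = -0.415
Residual b − A·x = (1.168, 0.696, -1.163); ∞-norm = 1.168

1.168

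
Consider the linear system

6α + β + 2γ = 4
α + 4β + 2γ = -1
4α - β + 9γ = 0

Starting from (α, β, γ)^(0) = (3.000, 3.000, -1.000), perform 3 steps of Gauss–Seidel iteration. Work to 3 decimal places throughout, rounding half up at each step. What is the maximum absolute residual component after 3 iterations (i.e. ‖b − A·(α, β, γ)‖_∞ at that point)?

Iteration 1:
  α = (4 - (1)·3.000 - (2)·-1.000) / (6) = 0.500
  β = (-1 - (1)·0.500 - (2)·-1.000) / (4) = 0.125
  γ = (0 - (4)·0.500 - (-1)·0.125) / (9) = -0.208
Iteration 2:
  α = (4 - (1)·0.125 - (2)·-0.208) / (6) = 0.715
  β = (-1 - (1)·0.715 - (2)·-0.208) / (4) = -0.325
  γ = (0 - (4)·0.715 - (-1)·-0.325) / (9) = -0.354
Iteration 3:
  α = (4 - (1)·-0.325 - (2)·-0.354) / (6) = 0.839
  β = (-1 - (1)·0.839 - (2)·-0.354) / (4) = -0.283
  γ = (0 - (4)·0.839 - (-1)·-0.283) / (9) = -0.404
Residual b − A·x = (0.057, 0.101, -0.003); ∞-norm = 0.101

0.101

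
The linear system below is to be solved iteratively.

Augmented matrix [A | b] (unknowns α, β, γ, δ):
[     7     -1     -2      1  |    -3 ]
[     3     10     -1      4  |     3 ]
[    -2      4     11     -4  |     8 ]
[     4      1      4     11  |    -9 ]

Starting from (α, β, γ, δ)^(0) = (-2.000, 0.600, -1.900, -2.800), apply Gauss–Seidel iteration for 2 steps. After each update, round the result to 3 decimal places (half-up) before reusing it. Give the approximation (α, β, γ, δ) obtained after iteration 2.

(-0.420, 0.517, 0.300, -0.822)

Iteration 1:
  α = (-3 - (-1)·0.600 - (-2)·-1.900 - (1)·-2.800) / (7) = -0.486
  β = (3 - (3)·-0.486 - (-1)·-1.900 - (4)·-2.800) / (10) = 1.376
  γ = (8 - (-2)·-0.486 - (4)·1.376 - (-4)·-2.800) / (11) = -0.880
  δ = (-9 - (4)·-0.486 - (1)·1.376 - (4)·-0.880) / (11) = -0.447
Iteration 2:
  α = (-3 - (-1)·1.376 - (-2)·-0.880 - (1)·-0.447) / (7) = -0.420
  β = (3 - (3)·-0.420 - (-1)·-0.880 - (4)·-0.447) / (10) = 0.517
  γ = (8 - (-2)·-0.420 - (4)·0.517 - (-4)·-0.447) / (11) = 0.300
  δ = (-9 - (4)·-0.420 - (1)·0.517 - (4)·0.300) / (11) = -0.822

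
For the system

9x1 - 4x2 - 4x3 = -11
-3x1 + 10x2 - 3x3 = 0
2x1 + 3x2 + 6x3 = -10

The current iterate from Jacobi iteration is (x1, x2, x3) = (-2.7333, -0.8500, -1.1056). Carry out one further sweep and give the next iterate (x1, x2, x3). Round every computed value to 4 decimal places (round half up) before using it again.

(-2.0914, -1.1517, -0.3306)

One sweep:
  x1 = (-11 - (-4)·-0.8500 - (-4)·-1.1056) / (9) = -2.0914
  x2 = (0 - (-3)·-2.7333 - (-3)·-1.1056) / (10) = -1.1517
  x3 = (-10 - (2)·-2.7333 - (3)·-0.8500) / (6) = -0.3306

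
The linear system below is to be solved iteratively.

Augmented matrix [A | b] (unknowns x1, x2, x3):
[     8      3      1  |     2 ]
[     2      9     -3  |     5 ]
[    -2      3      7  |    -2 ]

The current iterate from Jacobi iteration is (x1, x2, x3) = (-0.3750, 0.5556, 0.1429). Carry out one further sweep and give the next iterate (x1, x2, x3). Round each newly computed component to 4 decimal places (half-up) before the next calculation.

One sweep:
  x1 = (2 - (3)·0.5556 - (1)·0.1429) / (8) = 0.0238
  x2 = (5 - (2)·-0.3750 - (-3)·0.1429) / (9) = 0.6865
  x3 = (-2 - (-2)·-0.3750 - (3)·0.5556) / (7) = -0.6310

(0.0238, 0.6865, -0.6310)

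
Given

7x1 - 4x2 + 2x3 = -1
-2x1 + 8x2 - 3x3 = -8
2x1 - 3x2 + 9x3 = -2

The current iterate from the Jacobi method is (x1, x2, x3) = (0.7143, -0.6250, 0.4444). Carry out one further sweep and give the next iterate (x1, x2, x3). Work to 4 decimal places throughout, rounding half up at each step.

(-0.6270, -0.6548, -0.5893)

One sweep:
  x1 = (-1 - (-4)·-0.6250 - (2)·0.4444) / (7) = -0.6270
  x2 = (-8 - (-2)·0.7143 - (-3)·0.4444) / (8) = -0.6548
  x3 = (-2 - (2)·0.7143 - (-3)·-0.6250) / (9) = -0.5893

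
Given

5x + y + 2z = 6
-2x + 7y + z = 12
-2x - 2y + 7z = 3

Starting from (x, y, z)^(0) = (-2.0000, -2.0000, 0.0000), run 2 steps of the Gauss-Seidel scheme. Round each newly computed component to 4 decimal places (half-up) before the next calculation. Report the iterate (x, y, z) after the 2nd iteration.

(0.1633, 1.5458, 0.9169)

Iteration 1:
  x = (6 - (1)·-2.0000 - (2)·0.0000) / (5) = 1.6000
  y = (12 - (-2)·1.6000 - (1)·0.0000) / (7) = 2.1714
  z = (3 - (-2)·1.6000 - (-2)·2.1714) / (7) = 1.5061
Iteration 2:
  x = (6 - (1)·2.1714 - (2)·1.5061) / (5) = 0.1633
  y = (12 - (-2)·0.1633 - (1)·1.5061) / (7) = 1.5458
  z = (3 - (-2)·0.1633 - (-2)·1.5458) / (7) = 0.9169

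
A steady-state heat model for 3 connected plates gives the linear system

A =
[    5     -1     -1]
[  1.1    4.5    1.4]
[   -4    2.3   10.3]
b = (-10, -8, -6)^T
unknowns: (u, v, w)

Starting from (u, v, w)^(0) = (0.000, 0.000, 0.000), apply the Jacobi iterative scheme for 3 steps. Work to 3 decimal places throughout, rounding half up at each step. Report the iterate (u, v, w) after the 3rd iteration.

(-2.414, -0.874, -1.295)

Iteration 1:
  u = (-10 - (-1)·0.000 - (-1)·0.000) / (5) = -2.000
  v = (-8 - (1.1)·0.000 - (1.4)·0.000) / (4.5) = -1.778
  w = (-6 - (-4)·0.000 - (2.3)·0.000) / (10.3) = -0.583
Iteration 2:
  u = (-10 - (-1)·-1.778 - (-1)·-0.583) / (5) = -2.472
  v = (-8 - (1.1)·-2.000 - (1.4)·-0.583) / (4.5) = -1.108
  w = (-6 - (-4)·-2.000 - (2.3)·-1.778) / (10.3) = -0.962
Iteration 3:
  u = (-10 - (-1)·-1.108 - (-1)·-0.962) / (5) = -2.414
  v = (-8 - (1.1)·-2.472 - (1.4)·-0.962) / (4.5) = -0.874
  w = (-6 - (-4)·-2.472 - (2.3)·-1.108) / (10.3) = -1.295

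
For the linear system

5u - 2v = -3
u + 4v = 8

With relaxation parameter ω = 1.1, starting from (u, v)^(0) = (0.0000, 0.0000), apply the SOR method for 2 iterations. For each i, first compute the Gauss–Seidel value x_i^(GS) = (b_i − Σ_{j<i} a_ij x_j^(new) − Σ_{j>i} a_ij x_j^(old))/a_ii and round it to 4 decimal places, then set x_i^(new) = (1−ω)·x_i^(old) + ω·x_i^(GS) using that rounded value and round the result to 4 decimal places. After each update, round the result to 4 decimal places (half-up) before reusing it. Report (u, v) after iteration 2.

Iteration 1:
  u: GS value = (-3 - (-2)·0.0000) / (5) = -0.6000;  u ← (1−ω)·0.0000 + ω·-0.6000 = -0.6600
  v: GS value = (8 - (1)·-0.6600) / (4) = 2.1650;  v ← (1−ω)·0.0000 + ω·2.1650 = 2.3815
Iteration 2:
  u: GS value = (-3 - (-2)·2.3815) / (5) = 0.3526;  u ← (1−ω)·-0.6600 + ω·0.3526 = 0.4539
  v: GS value = (8 - (1)·0.4539) / (4) = 1.8865;  v ← (1−ω)·2.3815 + ω·1.8865 = 1.8370

(0.4539, 1.8370)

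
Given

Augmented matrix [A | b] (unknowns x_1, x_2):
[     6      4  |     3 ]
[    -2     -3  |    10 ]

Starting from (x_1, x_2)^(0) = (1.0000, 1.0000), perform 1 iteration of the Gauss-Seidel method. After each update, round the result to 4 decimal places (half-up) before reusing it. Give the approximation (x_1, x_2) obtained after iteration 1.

Iteration 1:
  x_1 = (3 - (4)·1.0000) / (6) = -0.1667
  x_2 = (10 - (-2)·-0.1667) / (-3) = -3.2222

(-0.1667, -3.2222)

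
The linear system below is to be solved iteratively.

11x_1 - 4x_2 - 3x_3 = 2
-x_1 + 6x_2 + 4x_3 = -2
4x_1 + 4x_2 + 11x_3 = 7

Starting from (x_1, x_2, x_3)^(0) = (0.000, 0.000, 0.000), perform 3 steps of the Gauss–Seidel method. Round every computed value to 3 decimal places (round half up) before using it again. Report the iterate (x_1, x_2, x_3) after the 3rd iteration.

Iteration 1:
  x_1 = (2 - (-4)·0.000 - (-3)·0.000) / (11) = 0.182
  x_2 = (-2 - (-1)·0.182 - (4)·0.000) / (6) = -0.303
  x_3 = (7 - (4)·0.182 - (4)·-0.303) / (11) = 0.680
Iteration 2:
  x_1 = (2 - (-4)·-0.303 - (-3)·0.680) / (11) = 0.257
  x_2 = (-2 - (-1)·0.257 - (4)·0.680) / (6) = -0.744
  x_3 = (7 - (4)·0.257 - (4)·-0.744) / (11) = 0.813
Iteration 3:
  x_1 = (2 - (-4)·-0.744 - (-3)·0.813) / (11) = 0.133
  x_2 = (-2 - (-1)·0.133 - (4)·0.813) / (6) = -0.853
  x_3 = (7 - (4)·0.133 - (4)·-0.853) / (11) = 0.898

(0.133, -0.853, 0.898)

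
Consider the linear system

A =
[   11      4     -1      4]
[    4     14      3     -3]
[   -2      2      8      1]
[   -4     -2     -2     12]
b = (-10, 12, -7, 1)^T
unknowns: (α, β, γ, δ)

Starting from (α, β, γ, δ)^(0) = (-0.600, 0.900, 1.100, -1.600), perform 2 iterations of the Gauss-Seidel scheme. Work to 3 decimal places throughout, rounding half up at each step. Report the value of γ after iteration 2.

Iteration 1:
  α = (-10 - (4)·0.900 - (-1)·1.100 - (4)·-1.600) / (11) = -0.555
  β = (12 - (4)·-0.555 - (3)·1.100 - (-3)·-1.600) / (14) = 0.437
  γ = (-7 - (-2)·-0.555 - (2)·0.437 - (1)·-1.600) / (8) = -0.923
  δ = (1 - (-4)·-0.555 - (-2)·0.437 - (-2)·-0.923) / (12) = -0.183
Iteration 2:
  α = (-10 - (4)·0.437 - (-1)·-0.923 - (4)·-0.183) / (11) = -1.085
  β = (12 - (4)·-1.085 - (3)·-0.923 - (-3)·-0.183) / (14) = 1.326
  γ = (-7 - (-2)·-1.085 - (2)·1.326 - (1)·-0.183) / (8) = -1.455
  δ = (1 - (-4)·-1.085 - (-2)·1.326 - (-2)·-1.455) / (12) = -0.300

-1.455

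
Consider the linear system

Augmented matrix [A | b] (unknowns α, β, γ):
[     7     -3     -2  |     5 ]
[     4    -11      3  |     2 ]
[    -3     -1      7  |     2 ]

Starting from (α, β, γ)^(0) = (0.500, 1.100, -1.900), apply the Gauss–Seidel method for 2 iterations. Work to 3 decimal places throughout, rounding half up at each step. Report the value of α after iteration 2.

Iteration 1:
  α = (5 - (-3)·1.100 - (-2)·-1.900) / (7) = 0.643
  β = (2 - (4)·0.643 - (3)·-1.900) / (-11) = -0.466
  γ = (2 - (-3)·0.643 - (-1)·-0.466) / (7) = 0.495
Iteration 2:
  α = (5 - (-3)·-0.466 - (-2)·0.495) / (7) = 0.656
  β = (2 - (4)·0.656 - (3)·0.495) / (-11) = 0.192
  γ = (2 - (-3)·0.656 - (-1)·0.192) / (7) = 0.594

0.656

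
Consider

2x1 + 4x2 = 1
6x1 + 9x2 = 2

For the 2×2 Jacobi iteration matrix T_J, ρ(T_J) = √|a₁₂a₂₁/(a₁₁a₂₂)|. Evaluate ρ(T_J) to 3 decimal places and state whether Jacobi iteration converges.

1.155

a₁₂a₂₁/(a₁₁a₂₂) = (4)·(6) / ((2)·(9)) = 1.333333
ρ = √|1.333333| = √1.333333 = 1.155
ρ > 1, so Jacobi diverges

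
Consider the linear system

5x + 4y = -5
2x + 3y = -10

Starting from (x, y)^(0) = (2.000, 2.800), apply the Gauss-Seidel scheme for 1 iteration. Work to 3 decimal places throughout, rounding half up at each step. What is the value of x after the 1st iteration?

Iteration 1:
  x = (-5 - (4)·2.800) / (5) = -3.240
  y = (-10 - (2)·-3.240) / (3) = -1.173

-3.240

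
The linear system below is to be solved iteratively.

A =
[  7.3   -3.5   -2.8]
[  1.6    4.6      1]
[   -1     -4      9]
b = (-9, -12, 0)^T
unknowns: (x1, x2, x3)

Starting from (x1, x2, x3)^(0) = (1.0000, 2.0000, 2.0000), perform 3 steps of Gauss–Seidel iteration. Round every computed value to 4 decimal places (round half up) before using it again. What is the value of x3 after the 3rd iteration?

Iteration 1:
  x1 = (-9 - (-3.5)·2.0000 - (-2.8)·2.0000) / (7.3) = 0.4932
  x2 = (-12 - (1.6)·0.4932 - (1)·2.0000) / (4.6) = -3.2150
  x3 = (0 - (-1)·0.4932 - (-4)·-3.2150) / (9) = -1.3741
Iteration 2:
  x1 = (-9 - (-3.5)·-3.2150 - (-2.8)·-1.3741) / (7.3) = -3.3014
  x2 = (-12 - (1.6)·-3.3014 - (1)·-1.3741) / (4.6) = -1.1617
  x3 = (0 - (-1)·-3.3014 - (-4)·-1.1617) / (9) = -0.8831
Iteration 3:
  x1 = (-9 - (-3.5)·-1.1617 - (-2.8)·-0.8831) / (7.3) = -2.1286
  x2 = (-12 - (1.6)·-2.1286 - (1)·-0.8831) / (4.6) = -1.6763
  x3 = (0 - (-1)·-2.1286 - (-4)·-1.6763) / (9) = -0.9815

-0.9815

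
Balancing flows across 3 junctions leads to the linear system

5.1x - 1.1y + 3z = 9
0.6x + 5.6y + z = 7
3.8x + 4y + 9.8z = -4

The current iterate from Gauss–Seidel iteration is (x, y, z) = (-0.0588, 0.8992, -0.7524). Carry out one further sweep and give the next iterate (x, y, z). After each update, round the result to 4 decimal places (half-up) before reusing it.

(2.4012, 1.1271, -1.7993)

One sweep:
  x = (9 - (-1.1)·0.8992 - (3)·-0.7524) / (5.1) = 2.4012
  y = (7 - (0.6)·2.4012 - (1)·-0.7524) / (5.6) = 1.1271
  z = (-4 - (3.8)·2.4012 - (4)·1.1271) / (9.8) = -1.7993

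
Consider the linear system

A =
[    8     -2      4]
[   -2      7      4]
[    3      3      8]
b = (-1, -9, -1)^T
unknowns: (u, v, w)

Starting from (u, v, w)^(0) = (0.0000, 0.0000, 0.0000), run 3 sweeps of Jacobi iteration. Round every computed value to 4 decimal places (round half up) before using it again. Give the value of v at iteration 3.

Iteration 1:
  u = (-1 - (-2)·0.0000 - (4)·0.0000) / (8) = -0.1250
  v = (-9 - (-2)·0.0000 - (4)·0.0000) / (7) = -1.2857
  w = (-1 - (3)·0.0000 - (3)·0.0000) / (8) = -0.1250
Iteration 2:
  u = (-1 - (-2)·-1.2857 - (4)·-0.1250) / (8) = -0.3839
  v = (-9 - (-2)·-0.1250 - (4)·-0.1250) / (7) = -1.2500
  w = (-1 - (3)·-0.1250 - (3)·-1.2857) / (8) = 0.4040
Iteration 3:
  u = (-1 - (-2)·-1.2500 - (4)·0.4040) / (8) = -0.6395
  v = (-9 - (-2)·-0.3839 - (4)·0.4040) / (7) = -1.6263
  w = (-1 - (3)·-0.3839 - (3)·-1.2500) / (8) = 0.4877

-1.6263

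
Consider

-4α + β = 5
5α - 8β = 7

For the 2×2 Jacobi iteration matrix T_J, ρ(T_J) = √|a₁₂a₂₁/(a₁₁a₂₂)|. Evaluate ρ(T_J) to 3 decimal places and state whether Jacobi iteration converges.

a₁₂a₂₁/(a₁₁a₂₂) = (1)·(5) / ((-4)·(-8)) = 0.156250
ρ = √|0.156250| = √0.156250 = 0.395
ρ < 1, so Jacobi converges

0.395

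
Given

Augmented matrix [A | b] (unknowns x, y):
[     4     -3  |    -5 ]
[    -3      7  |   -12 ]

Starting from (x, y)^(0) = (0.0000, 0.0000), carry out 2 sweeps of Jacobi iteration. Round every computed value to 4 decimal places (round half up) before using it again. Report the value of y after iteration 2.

-2.2500

Iteration 1:
  x = (-5 - (-3)·0.0000) / (4) = -1.2500
  y = (-12 - (-3)·0.0000) / (7) = -1.7143
Iteration 2:
  x = (-5 - (-3)·-1.7143) / (4) = -2.5357
  y = (-12 - (-3)·-1.2500) / (7) = -2.2500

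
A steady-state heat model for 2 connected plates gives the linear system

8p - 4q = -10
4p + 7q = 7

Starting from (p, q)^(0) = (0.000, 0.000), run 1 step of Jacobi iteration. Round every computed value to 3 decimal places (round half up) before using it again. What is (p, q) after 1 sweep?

Iteration 1:
  p = (-10 - (-4)·0.000) / (8) = -1.250
  q = (7 - (4)·0.000) / (7) = 1.000

(-1.250, 1.000)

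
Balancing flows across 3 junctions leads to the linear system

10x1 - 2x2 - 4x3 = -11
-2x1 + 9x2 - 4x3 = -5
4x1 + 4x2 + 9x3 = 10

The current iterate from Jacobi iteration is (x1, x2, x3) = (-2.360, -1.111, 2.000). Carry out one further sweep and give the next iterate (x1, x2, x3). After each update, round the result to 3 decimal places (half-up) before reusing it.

(-0.522, -0.191, 2.654)

One sweep:
  x1 = (-11 - (-2)·-1.111 - (-4)·2.000) / (10) = -0.522
  x2 = (-5 - (-2)·-2.360 - (-4)·2.000) / (9) = -0.191
  x3 = (10 - (4)·-2.360 - (4)·-1.111) / (9) = 2.654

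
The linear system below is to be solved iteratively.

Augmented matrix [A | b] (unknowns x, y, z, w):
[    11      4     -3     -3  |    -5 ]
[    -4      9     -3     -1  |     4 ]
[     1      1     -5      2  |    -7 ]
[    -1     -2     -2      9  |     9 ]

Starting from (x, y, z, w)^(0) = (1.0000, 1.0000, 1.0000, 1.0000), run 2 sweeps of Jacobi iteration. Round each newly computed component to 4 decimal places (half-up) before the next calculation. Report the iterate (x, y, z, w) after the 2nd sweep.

(0.0849, 1.2294, 2.2344, 1.7549)

Iteration 1:
  x = (-5 - (4)·1.0000 - (-3)·1.0000 - (-3)·1.0000) / (11) = -0.2727
  y = (4 - (-4)·1.0000 - (-3)·1.0000 - (-1)·1.0000) / (9) = 1.3333
  z = (-7 - (1)·1.0000 - (1)·1.0000 - (2)·1.0000) / (-5) = 2.2000
  w = (9 - (-1)·1.0000 - (-2)·1.0000 - (-2)·1.0000) / (9) = 1.5556
Iteration 2:
  x = (-5 - (4)·1.3333 - (-3)·2.2000 - (-3)·1.5556) / (11) = 0.0849
  y = (4 - (-4)·-0.2727 - (-3)·2.2000 - (-1)·1.5556) / (9) = 1.2294
  z = (-7 - (1)·-0.2727 - (1)·1.3333 - (2)·1.5556) / (-5) = 2.2344
  w = (9 - (-1)·-0.2727 - (-2)·1.3333 - (-2)·2.2000) / (9) = 1.7549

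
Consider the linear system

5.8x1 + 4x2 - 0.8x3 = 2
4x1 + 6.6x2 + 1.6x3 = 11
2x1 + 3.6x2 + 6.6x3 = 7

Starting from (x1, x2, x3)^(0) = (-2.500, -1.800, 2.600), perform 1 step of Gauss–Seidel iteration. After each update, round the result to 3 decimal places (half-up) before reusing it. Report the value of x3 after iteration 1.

Iteration 1:
  x1 = (2 - (4)·-1.800 - (-0.8)·2.600) / (5.8) = 1.945
  x2 = (11 - (4)·1.945 - (1.6)·2.600) / (6.6) = -0.142
  x3 = (7 - (2)·1.945 - (3.6)·-0.142) / (6.6) = 0.549

0.549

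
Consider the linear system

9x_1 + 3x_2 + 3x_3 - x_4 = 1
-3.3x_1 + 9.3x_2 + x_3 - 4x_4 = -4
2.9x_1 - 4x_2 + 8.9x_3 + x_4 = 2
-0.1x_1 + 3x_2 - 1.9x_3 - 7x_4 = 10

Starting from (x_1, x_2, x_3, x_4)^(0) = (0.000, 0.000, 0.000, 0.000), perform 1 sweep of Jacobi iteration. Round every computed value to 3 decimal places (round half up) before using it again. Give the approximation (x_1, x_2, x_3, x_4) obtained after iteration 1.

(0.111, -0.430, 0.225, -1.429)

Iteration 1:
  x_1 = (1 - (3)·0.000 - (3)·0.000 - (-1)·0.000) / (9) = 0.111
  x_2 = (-4 - (-3.3)·0.000 - (1)·0.000 - (-4)·0.000) / (9.3) = -0.430
  x_3 = (2 - (2.9)·0.000 - (-4)·0.000 - (1)·0.000) / (8.9) = 0.225
  x_4 = (10 - (-0.1)·0.000 - (3)·0.000 - (-1.9)·0.000) / (-7) = -1.429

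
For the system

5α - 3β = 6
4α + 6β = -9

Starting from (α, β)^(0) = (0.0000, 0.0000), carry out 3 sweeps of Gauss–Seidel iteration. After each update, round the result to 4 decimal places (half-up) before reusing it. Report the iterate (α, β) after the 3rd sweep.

(0.3720, -1.7480)

Iteration 1:
  α = (6 - (-3)·0.0000) / (5) = 1.2000
  β = (-9 - (4)·1.2000) / (6) = -2.3000
Iteration 2:
  α = (6 - (-3)·-2.3000) / (5) = -0.1800
  β = (-9 - (4)·-0.1800) / (6) = -1.3800
Iteration 3:
  α = (6 - (-3)·-1.3800) / (5) = 0.3720
  β = (-9 - (4)·0.3720) / (6) = -1.7480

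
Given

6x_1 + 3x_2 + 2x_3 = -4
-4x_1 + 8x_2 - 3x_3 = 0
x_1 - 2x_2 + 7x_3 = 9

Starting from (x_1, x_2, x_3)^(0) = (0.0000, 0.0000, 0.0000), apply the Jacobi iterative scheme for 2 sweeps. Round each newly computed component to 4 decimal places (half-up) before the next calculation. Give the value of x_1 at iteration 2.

-1.0952

Iteration 1:
  x_1 = (-4 - (3)·0.0000 - (2)·0.0000) / (6) = -0.6667
  x_2 = (0 - (-4)·0.0000 - (-3)·0.0000) / (8) = 0.0000
  x_3 = (9 - (1)·0.0000 - (-2)·0.0000) / (7) = 1.2857
Iteration 2:
  x_1 = (-4 - (3)·0.0000 - (2)·1.2857) / (6) = -1.0952
  x_2 = (0 - (-4)·-0.6667 - (-3)·1.2857) / (8) = 0.1488
  x_3 = (9 - (1)·-0.6667 - (-2)·0.0000) / (7) = 1.3810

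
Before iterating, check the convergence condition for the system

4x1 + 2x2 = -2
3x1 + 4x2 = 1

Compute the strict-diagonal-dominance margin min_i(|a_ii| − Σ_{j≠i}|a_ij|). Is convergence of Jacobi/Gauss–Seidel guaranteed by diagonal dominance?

1

row 1: |4| − (2) = 2
row 2: |4| − (3) = 1
minimum over rows = 1 → strictly diagonally dominant (convergence guaranteed)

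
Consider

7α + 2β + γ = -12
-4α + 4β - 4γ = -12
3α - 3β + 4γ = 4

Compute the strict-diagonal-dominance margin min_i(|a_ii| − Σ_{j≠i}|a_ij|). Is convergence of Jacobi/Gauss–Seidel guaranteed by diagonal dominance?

row 1: |7| − (2+1) = 4
row 2: |4| − (4+4) = -4
row 3: |4| − (3+3) = -2
minimum over rows = -4 → not strictly diagonally dominant

-4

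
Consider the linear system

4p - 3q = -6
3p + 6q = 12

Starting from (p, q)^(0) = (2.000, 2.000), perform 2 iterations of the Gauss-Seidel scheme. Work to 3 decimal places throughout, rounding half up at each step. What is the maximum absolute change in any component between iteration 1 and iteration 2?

Iteration 1:
  p = (-6 - (-3)·2.000) / (4) = 0.000
  q = (12 - (3)·0.000) / (6) = 2.000
Iteration 2:
  p = (-6 - (-3)·2.000) / (4) = 0.000
  q = (12 - (3)·0.000) / (6) = 2.000
Change: (0.000, 0.000) → max |·| = 0.000

0.000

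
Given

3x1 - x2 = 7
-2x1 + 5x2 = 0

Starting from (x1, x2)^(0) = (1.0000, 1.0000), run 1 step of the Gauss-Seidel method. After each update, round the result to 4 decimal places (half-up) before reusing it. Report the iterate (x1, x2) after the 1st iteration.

(2.6667, 1.0667)

Iteration 1:
  x1 = (7 - (-1)·1.0000) / (3) = 2.6667
  x2 = (0 - (-2)·2.6667) / (5) = 1.0667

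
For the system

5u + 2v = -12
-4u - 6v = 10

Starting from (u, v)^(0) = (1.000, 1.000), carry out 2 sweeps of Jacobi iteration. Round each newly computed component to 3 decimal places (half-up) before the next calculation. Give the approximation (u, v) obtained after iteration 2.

(-1.467, 0.200)

Iteration 1:
  u = (-12 - (2)·1.000) / (5) = -2.800
  v = (10 - (-4)·1.000) / (-6) = -2.333
Iteration 2:
  u = (-12 - (2)·-2.333) / (5) = -1.467
  v = (10 - (-4)·-2.800) / (-6) = 0.200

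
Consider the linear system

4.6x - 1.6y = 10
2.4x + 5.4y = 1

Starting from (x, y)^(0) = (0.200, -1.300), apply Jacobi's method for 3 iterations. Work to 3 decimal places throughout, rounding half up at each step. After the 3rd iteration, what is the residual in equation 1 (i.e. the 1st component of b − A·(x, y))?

Iteration 1:
  x = (10 - (-1.6)·-1.300) / (4.6) = 1.722
  y = (1 - (2.4)·0.200) / (5.4) = 0.096
Iteration 2:
  x = (10 - (-1.6)·0.096) / (4.6) = 2.207
  y = (1 - (2.4)·1.722) / (5.4) = -0.580
Iteration 3:
  x = (10 - (-1.6)·-0.580) / (4.6) = 1.972
  y = (1 - (2.4)·2.207) / (5.4) = -0.796
Residual b − A·x = (-0.345, 0.566)

-0.345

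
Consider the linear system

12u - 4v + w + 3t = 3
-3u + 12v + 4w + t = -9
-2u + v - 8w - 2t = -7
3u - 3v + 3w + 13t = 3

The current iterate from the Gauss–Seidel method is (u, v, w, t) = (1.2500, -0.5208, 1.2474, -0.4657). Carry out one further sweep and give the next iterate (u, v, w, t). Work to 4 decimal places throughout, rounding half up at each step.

One sweep:
  u = (3 - (-4)·-0.5208 - (1)·1.2474 - (3)·-0.4657) / (12) = 0.0889
  v = (-9 - (-3)·0.0889 - (4)·1.2474 - (1)·-0.4657) / (12) = -1.1048
  w = (-7 - (-2)·0.0889 - (1)·-1.1048 - (-2)·-0.4657) / (-8) = 0.8311
  t = (3 - (3)·0.0889 - (-3)·-1.1048 - (3)·0.8311) / (13) = -0.2365

(0.0889, -1.1048, 0.8311, -0.2365)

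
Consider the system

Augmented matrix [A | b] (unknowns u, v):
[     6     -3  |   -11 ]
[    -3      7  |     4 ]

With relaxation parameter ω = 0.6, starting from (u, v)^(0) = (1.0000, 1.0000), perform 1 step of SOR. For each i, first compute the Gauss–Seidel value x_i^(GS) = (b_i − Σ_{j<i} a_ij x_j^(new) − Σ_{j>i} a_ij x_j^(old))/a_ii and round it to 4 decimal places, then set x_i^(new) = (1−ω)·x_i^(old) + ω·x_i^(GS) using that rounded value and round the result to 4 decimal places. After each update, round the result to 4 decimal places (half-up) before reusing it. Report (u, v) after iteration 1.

Iteration 1:
  u: GS value = (-11 - (-3)·1.0000) / (6) = -1.3333;  u ← (1−ω)·1.0000 + ω·-1.3333 = -0.4000
  v: GS value = (4 - (-3)·-0.4000) / (7) = 0.4000;  v ← (1−ω)·1.0000 + ω·0.4000 = 0.6400

(-0.4000, 0.6400)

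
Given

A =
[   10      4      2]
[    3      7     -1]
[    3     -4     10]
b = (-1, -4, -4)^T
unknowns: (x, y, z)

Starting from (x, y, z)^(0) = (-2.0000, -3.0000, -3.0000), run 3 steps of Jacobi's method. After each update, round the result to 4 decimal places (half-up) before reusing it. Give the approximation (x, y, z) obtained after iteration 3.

(0.6706, -0.7770, -1.0243)

Iteration 1:
  x = (-1 - (4)·-3.0000 - (2)·-3.0000) / (10) = 1.7000
  y = (-4 - (3)·-2.0000 - (-1)·-3.0000) / (7) = -0.1429
  z = (-4 - (3)·-2.0000 - (-4)·-3.0000) / (10) = -1.0000
Iteration 2:
  x = (-1 - (4)·-0.1429 - (2)·-1.0000) / (10) = 0.1572
  y = (-4 - (3)·1.7000 - (-1)·-1.0000) / (7) = -1.4429
  z = (-4 - (3)·1.7000 - (-4)·-0.1429) / (10) = -0.9672
Iteration 3:
  x = (-1 - (4)·-1.4429 - (2)·-0.9672) / (10) = 0.6706
  y = (-4 - (3)·0.1572 - (-1)·-0.9672) / (7) = -0.7770
  z = (-4 - (3)·0.1572 - (-4)·-1.4429) / (10) = -1.0243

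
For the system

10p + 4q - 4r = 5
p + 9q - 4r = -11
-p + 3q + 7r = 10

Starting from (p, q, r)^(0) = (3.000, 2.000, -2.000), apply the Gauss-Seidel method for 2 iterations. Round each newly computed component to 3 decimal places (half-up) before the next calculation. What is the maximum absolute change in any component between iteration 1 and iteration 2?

Iteration 1:
  p = (5 - (4)·2.000 - (-4)·-2.000) / (10) = -1.100
  q = (-11 - (1)·-1.100 - (-4)·-2.000) / (9) = -1.989
  r = (10 - (-1)·-1.100 - (3)·-1.989) / (7) = 2.124
Iteration 2:
  p = (5 - (4)·-1.989 - (-4)·2.124) / (10) = 2.145
  q = (-11 - (1)·2.145 - (-4)·2.124) / (9) = -0.517
  r = (10 - (-1)·2.145 - (3)·-0.517) / (7) = 1.957
Change: (3.245, 1.472, -0.167) → max |·| = 3.245

3.245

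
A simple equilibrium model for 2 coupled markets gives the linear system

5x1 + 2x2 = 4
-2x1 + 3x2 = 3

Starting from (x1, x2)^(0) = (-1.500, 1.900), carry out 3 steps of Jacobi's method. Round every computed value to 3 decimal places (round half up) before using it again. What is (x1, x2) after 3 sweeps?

Iteration 1:
  x1 = (4 - (2)·1.900) / (5) = 0.040
  x2 = (3 - (-2)·-1.500) / (3) = 0.000
Iteration 2:
  x1 = (4 - (2)·0.000) / (5) = 0.800
  x2 = (3 - (-2)·0.040) / (3) = 1.027
Iteration 3:
  x1 = (4 - (2)·1.027) / (5) = 0.389
  x2 = (3 - (-2)·0.800) / (3) = 1.533

(0.389, 1.533)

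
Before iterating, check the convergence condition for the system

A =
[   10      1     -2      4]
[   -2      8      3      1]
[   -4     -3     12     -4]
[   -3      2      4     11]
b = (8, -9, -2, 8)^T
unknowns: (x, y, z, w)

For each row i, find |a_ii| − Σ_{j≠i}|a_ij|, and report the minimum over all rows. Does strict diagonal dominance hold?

row 1: |10| − (1+2+4) = 3
row 2: |8| − (2+3+1) = 2
row 3: |12| − (4+3+4) = 1
row 4: |11| − (3+2+4) = 2
minimum over rows = 1 → strictly diagonally dominant (convergence guaranteed)

1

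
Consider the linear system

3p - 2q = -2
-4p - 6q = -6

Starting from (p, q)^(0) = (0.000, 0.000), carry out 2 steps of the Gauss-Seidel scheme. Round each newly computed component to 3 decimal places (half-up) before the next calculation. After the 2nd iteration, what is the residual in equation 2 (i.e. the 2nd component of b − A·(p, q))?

Iteration 1:
  p = (-2 - (-2)·0.000) / (3) = -0.667
  q = (-6 - (-4)·-0.667) / (-6) = 1.445
Iteration 2:
  p = (-2 - (-2)·1.445) / (3) = 0.297
  q = (-6 - (-4)·0.297) / (-6) = 0.802
Residual b − A·x = (-1.287, 0.000)

0.000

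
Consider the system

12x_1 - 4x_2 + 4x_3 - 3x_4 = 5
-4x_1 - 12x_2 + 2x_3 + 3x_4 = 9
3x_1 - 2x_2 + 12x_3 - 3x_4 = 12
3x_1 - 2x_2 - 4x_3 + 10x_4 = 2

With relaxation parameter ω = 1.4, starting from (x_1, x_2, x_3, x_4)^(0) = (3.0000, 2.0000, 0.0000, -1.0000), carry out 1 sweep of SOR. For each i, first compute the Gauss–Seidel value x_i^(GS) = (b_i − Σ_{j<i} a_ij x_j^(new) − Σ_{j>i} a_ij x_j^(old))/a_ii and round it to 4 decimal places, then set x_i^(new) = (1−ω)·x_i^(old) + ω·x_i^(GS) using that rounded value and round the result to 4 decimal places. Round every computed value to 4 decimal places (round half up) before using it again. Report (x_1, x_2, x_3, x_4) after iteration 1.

(-0.0334, -2.1845, 0.5520, 0.3915)

Iteration 1:
  x_1: GS value = (5 - (-4)·2.0000 - (4)·0.0000 - (-3)·-1.0000) / (12) = 0.8333;  x_1 ← (1−ω)·3.0000 + ω·0.8333 = -0.0334
  x_2: GS value = (9 - (-4)·-0.0334 - (2)·0.0000 - (3)·-1.0000) / (-12) = -0.9889;  x_2 ← (1−ω)·2.0000 + ω·-0.9889 = -2.1845
  x_3: GS value = (12 - (3)·-0.0334 - (-2)·-2.1845 - (-3)·-1.0000) / (12) = 0.3943;  x_3 ← (1−ω)·0.0000 + ω·0.3943 = 0.5520
  x_4: GS value = (2 - (3)·-0.0334 - (-2)·-2.1845 - (-4)·0.5520) / (10) = -0.0061;  x_4 ← (1−ω)·-1.0000 + ω·-0.0061 = 0.3915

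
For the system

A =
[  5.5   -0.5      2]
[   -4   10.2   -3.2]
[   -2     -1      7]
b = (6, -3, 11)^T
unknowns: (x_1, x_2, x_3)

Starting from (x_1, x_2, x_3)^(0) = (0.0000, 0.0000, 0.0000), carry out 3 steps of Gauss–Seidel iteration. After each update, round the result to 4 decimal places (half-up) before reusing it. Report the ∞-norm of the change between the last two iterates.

0.0834

Iteration 1:
  x_1 = (6 - (-0.5)·0.0000 - (2)·0.0000) / (5.5) = 1.0909
  x_2 = (-3 - (-4)·1.0909 - (-3.2)·0.0000) / (10.2) = 0.1337
  x_3 = (11 - (-2)·1.0909 - (-1)·0.1337) / (7) = 1.9022
Iteration 2:
  x_1 = (6 - (-0.5)·0.1337 - (2)·1.9022) / (5.5) = 0.4114
  x_2 = (-3 - (-4)·0.4114 - (-3.2)·1.9022) / (10.2) = 0.4640
  x_3 = (11 - (-2)·0.4114 - (-1)·0.4640) / (7) = 1.7553
Iteration 3:
  x_1 = (6 - (-0.5)·0.4640 - (2)·1.7553) / (5.5) = 0.4948
  x_2 = (-3 - (-4)·0.4948 - (-3.2)·1.7553) / (10.2) = 0.4506
  x_3 = (11 - (-2)·0.4948 - (-1)·0.4506) / (7) = 1.7772
Change: (0.0834, -0.0134, 0.0219) → max |·| = 0.0834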